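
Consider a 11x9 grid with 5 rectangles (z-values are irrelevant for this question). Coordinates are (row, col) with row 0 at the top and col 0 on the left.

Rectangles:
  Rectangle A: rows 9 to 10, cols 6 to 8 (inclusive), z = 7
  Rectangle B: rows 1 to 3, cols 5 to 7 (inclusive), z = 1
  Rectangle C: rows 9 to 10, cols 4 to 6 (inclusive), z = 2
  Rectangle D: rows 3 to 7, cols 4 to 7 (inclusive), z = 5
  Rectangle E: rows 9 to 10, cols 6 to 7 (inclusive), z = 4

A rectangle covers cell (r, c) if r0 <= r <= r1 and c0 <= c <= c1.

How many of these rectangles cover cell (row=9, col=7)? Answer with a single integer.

Answer: 2

Derivation:
Check cell (9,7):
  A: rows 9-10 cols 6-8 -> covers
  B: rows 1-3 cols 5-7 -> outside (row miss)
  C: rows 9-10 cols 4-6 -> outside (col miss)
  D: rows 3-7 cols 4-7 -> outside (row miss)
  E: rows 9-10 cols 6-7 -> covers
Count covering = 2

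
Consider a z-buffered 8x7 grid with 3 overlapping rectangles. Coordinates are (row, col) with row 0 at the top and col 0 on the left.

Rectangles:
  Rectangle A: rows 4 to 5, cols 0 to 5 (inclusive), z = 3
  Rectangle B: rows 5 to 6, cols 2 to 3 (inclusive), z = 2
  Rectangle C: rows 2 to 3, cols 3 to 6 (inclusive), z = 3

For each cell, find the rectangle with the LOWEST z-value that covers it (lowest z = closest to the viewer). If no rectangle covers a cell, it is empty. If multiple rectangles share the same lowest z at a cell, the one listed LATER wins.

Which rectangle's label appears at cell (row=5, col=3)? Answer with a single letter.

Check cell (5,3):
  A: rows 4-5 cols 0-5 z=3 -> covers; best now A (z=3)
  B: rows 5-6 cols 2-3 z=2 -> covers; best now B (z=2)
  C: rows 2-3 cols 3-6 -> outside (row miss)
Winner: B at z=2

Answer: B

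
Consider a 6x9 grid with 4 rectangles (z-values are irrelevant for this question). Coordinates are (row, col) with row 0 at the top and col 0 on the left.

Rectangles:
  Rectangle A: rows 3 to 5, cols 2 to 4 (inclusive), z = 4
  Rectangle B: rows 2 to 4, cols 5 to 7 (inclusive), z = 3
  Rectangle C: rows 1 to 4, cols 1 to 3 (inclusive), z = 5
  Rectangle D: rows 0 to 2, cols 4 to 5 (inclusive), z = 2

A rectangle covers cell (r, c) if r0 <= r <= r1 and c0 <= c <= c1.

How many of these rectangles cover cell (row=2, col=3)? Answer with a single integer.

Answer: 1

Derivation:
Check cell (2,3):
  A: rows 3-5 cols 2-4 -> outside (row miss)
  B: rows 2-4 cols 5-7 -> outside (col miss)
  C: rows 1-4 cols 1-3 -> covers
  D: rows 0-2 cols 4-5 -> outside (col miss)
Count covering = 1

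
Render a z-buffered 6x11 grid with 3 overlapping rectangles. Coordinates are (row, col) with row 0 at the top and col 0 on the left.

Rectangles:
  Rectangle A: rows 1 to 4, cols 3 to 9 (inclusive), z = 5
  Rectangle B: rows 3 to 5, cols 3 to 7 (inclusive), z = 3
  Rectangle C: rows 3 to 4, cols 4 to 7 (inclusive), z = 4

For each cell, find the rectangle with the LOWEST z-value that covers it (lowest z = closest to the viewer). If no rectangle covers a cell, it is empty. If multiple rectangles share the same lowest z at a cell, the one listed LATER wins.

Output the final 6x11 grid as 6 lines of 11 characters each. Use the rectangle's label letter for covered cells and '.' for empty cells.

...........
...AAAAAAA.
...AAAAAAA.
...BBBBBAA.
...BBBBBAA.
...BBBBB...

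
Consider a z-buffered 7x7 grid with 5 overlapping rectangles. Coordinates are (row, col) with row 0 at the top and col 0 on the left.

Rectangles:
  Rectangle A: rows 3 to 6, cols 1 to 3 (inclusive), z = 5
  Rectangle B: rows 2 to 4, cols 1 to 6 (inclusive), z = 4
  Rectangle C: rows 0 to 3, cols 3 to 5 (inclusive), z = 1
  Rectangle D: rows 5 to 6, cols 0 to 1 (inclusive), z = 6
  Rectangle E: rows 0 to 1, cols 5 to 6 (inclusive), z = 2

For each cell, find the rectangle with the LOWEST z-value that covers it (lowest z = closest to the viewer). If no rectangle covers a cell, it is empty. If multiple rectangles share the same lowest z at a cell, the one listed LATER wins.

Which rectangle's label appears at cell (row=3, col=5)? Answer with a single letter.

Answer: C

Derivation:
Check cell (3,5):
  A: rows 3-6 cols 1-3 -> outside (col miss)
  B: rows 2-4 cols 1-6 z=4 -> covers; best now B (z=4)
  C: rows 0-3 cols 3-5 z=1 -> covers; best now C (z=1)
  D: rows 5-6 cols 0-1 -> outside (row miss)
  E: rows 0-1 cols 5-6 -> outside (row miss)
Winner: C at z=1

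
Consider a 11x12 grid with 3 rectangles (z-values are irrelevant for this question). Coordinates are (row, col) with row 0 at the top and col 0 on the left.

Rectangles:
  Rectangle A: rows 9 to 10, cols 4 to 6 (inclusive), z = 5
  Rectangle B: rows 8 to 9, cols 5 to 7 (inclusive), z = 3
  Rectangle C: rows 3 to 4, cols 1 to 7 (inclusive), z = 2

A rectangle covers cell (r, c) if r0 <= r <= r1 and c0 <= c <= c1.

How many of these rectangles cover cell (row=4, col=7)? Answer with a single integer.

Answer: 1

Derivation:
Check cell (4,7):
  A: rows 9-10 cols 4-6 -> outside (row miss)
  B: rows 8-9 cols 5-7 -> outside (row miss)
  C: rows 3-4 cols 1-7 -> covers
Count covering = 1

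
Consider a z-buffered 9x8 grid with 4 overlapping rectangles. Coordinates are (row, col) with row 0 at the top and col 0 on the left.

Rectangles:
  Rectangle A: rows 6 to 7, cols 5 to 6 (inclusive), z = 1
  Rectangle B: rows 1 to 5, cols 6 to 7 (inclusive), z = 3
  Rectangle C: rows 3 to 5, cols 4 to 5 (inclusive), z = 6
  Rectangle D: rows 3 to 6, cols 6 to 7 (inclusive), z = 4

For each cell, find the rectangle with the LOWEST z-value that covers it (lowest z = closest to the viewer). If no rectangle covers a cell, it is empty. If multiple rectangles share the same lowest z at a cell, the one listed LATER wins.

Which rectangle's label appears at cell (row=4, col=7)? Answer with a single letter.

Answer: B

Derivation:
Check cell (4,7):
  A: rows 6-7 cols 5-6 -> outside (row miss)
  B: rows 1-5 cols 6-7 z=3 -> covers; best now B (z=3)
  C: rows 3-5 cols 4-5 -> outside (col miss)
  D: rows 3-6 cols 6-7 z=4 -> covers; best now B (z=3)
Winner: B at z=3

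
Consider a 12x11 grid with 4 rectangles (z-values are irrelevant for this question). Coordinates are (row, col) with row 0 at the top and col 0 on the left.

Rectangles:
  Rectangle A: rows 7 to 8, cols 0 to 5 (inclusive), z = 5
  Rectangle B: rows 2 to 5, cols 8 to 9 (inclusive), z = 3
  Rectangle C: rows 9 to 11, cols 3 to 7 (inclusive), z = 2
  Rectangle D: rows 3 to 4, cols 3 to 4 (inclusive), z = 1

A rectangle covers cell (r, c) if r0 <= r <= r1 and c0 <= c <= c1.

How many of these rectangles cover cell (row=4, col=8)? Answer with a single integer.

Answer: 1

Derivation:
Check cell (4,8):
  A: rows 7-8 cols 0-5 -> outside (row miss)
  B: rows 2-5 cols 8-9 -> covers
  C: rows 9-11 cols 3-7 -> outside (row miss)
  D: rows 3-4 cols 3-4 -> outside (col miss)
Count covering = 1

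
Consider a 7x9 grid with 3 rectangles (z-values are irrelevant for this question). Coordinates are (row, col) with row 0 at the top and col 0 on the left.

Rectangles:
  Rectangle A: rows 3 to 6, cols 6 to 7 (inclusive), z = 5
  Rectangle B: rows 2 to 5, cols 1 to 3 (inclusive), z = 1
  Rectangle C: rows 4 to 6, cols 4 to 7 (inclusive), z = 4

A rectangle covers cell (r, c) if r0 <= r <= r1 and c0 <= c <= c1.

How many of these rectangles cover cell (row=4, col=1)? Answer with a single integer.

Check cell (4,1):
  A: rows 3-6 cols 6-7 -> outside (col miss)
  B: rows 2-5 cols 1-3 -> covers
  C: rows 4-6 cols 4-7 -> outside (col miss)
Count covering = 1

Answer: 1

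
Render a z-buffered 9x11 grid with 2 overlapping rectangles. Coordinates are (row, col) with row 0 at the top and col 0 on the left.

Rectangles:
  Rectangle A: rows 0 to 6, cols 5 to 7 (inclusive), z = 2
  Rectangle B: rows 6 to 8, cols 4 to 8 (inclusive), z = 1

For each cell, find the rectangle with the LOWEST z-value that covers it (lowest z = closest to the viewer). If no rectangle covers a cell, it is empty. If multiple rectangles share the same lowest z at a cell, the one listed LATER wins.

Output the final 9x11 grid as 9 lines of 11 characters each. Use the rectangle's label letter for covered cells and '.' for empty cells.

.....AAA...
.....AAA...
.....AAA...
.....AAA...
.....AAA...
.....AAA...
....BBBBB..
....BBBBB..
....BBBBB..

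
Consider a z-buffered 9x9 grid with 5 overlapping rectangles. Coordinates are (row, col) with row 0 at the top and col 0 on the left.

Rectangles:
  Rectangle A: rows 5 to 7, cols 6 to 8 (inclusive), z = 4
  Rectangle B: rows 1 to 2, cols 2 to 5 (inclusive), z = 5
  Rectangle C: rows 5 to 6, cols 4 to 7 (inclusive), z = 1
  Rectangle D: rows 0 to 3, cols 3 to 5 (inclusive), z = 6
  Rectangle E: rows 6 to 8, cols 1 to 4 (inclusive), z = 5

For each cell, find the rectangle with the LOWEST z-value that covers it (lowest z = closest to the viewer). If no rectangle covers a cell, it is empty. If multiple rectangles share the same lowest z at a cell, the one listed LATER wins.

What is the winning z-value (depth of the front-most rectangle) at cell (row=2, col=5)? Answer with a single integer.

Answer: 5

Derivation:
Check cell (2,5):
  A: rows 5-7 cols 6-8 -> outside (row miss)
  B: rows 1-2 cols 2-5 z=5 -> covers; best now B (z=5)
  C: rows 5-6 cols 4-7 -> outside (row miss)
  D: rows 0-3 cols 3-5 z=6 -> covers; best now B (z=5)
  E: rows 6-8 cols 1-4 -> outside (row miss)
Winner: B at z=5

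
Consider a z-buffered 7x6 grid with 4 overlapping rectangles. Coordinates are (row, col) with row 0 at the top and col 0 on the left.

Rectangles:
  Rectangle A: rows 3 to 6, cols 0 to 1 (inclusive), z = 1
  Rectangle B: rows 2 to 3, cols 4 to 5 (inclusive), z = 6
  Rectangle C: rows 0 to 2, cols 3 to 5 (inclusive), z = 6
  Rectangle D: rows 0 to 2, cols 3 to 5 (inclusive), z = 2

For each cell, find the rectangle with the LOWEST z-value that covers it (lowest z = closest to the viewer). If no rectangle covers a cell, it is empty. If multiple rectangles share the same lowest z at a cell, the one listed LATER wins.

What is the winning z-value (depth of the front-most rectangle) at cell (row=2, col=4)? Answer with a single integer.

Check cell (2,4):
  A: rows 3-6 cols 0-1 -> outside (row miss)
  B: rows 2-3 cols 4-5 z=6 -> covers; best now B (z=6)
  C: rows 0-2 cols 3-5 z=6 -> covers; best now C (z=6)
  D: rows 0-2 cols 3-5 z=2 -> covers; best now D (z=2)
Winner: D at z=2

Answer: 2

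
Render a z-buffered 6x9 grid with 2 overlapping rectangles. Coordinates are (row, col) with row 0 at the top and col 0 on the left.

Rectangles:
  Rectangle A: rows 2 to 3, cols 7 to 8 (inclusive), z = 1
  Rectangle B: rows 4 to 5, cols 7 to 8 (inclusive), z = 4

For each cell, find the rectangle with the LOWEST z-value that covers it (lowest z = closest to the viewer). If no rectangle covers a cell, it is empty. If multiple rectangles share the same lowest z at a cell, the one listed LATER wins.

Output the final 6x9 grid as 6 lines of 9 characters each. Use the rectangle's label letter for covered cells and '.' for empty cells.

.........
.........
.......AA
.......AA
.......BB
.......BB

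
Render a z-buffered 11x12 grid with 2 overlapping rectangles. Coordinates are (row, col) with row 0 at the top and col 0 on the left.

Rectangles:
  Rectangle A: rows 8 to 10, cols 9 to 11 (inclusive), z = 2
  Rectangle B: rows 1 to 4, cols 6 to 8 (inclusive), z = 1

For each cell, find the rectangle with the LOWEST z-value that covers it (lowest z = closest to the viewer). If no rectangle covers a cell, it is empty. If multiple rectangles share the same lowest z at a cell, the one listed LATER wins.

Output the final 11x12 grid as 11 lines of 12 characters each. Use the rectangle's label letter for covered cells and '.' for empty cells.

............
......BBB...
......BBB...
......BBB...
......BBB...
............
............
............
.........AAA
.........AAA
.........AAA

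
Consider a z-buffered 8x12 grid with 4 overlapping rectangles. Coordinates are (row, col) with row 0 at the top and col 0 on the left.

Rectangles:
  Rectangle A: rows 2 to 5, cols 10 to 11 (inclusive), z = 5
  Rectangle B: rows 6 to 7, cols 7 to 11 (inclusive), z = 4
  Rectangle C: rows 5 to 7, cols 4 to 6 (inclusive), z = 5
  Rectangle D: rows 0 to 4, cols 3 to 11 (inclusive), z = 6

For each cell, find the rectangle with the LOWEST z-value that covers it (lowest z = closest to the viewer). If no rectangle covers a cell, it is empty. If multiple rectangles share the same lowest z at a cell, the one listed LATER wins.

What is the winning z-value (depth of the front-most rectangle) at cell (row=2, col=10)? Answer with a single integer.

Answer: 5

Derivation:
Check cell (2,10):
  A: rows 2-5 cols 10-11 z=5 -> covers; best now A (z=5)
  B: rows 6-7 cols 7-11 -> outside (row miss)
  C: rows 5-7 cols 4-6 -> outside (row miss)
  D: rows 0-4 cols 3-11 z=6 -> covers; best now A (z=5)
Winner: A at z=5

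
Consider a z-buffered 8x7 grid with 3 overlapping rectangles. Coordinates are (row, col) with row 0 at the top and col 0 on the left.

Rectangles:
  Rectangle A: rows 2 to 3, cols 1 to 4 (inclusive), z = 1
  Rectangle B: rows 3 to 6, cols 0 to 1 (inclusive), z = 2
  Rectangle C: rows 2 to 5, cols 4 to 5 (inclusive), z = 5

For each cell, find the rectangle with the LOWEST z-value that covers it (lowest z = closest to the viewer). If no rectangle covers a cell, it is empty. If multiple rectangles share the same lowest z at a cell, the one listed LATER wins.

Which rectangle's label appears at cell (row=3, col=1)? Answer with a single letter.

Check cell (3,1):
  A: rows 2-3 cols 1-4 z=1 -> covers; best now A (z=1)
  B: rows 3-6 cols 0-1 z=2 -> covers; best now A (z=1)
  C: rows 2-5 cols 4-5 -> outside (col miss)
Winner: A at z=1

Answer: A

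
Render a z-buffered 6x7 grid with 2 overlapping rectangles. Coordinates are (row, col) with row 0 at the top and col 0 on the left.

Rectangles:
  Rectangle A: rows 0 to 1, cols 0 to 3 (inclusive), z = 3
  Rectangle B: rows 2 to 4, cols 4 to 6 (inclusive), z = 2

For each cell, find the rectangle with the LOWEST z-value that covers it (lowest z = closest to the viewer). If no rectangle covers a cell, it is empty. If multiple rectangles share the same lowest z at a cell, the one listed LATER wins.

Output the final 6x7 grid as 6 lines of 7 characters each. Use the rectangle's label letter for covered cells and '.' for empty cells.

AAAA...
AAAA...
....BBB
....BBB
....BBB
.......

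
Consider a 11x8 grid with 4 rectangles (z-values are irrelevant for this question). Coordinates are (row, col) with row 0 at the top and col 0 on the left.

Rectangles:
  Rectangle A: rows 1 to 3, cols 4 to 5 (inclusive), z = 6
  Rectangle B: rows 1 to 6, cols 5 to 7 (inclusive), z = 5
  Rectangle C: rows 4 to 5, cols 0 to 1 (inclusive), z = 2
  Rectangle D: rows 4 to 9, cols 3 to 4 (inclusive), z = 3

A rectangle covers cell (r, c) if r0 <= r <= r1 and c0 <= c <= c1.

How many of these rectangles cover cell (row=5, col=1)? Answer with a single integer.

Answer: 1

Derivation:
Check cell (5,1):
  A: rows 1-3 cols 4-5 -> outside (row miss)
  B: rows 1-6 cols 5-7 -> outside (col miss)
  C: rows 4-5 cols 0-1 -> covers
  D: rows 4-9 cols 3-4 -> outside (col miss)
Count covering = 1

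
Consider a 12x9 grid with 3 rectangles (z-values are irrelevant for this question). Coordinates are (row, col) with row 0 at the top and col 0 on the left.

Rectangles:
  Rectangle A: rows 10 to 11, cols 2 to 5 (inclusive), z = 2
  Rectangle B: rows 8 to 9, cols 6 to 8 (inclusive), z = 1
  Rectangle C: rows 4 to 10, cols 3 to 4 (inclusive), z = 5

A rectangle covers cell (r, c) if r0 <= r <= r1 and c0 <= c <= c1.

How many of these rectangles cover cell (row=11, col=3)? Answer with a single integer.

Answer: 1

Derivation:
Check cell (11,3):
  A: rows 10-11 cols 2-5 -> covers
  B: rows 8-9 cols 6-8 -> outside (row miss)
  C: rows 4-10 cols 3-4 -> outside (row miss)
Count covering = 1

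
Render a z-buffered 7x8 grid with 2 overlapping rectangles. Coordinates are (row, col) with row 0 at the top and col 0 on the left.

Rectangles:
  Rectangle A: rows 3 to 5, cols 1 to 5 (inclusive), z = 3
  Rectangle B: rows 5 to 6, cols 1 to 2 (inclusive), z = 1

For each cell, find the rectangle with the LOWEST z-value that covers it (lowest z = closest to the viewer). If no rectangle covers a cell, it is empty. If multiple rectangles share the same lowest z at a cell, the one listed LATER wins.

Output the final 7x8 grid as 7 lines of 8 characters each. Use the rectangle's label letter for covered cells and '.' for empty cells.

........
........
........
.AAAAA..
.AAAAA..
.BBAAA..
.BB.....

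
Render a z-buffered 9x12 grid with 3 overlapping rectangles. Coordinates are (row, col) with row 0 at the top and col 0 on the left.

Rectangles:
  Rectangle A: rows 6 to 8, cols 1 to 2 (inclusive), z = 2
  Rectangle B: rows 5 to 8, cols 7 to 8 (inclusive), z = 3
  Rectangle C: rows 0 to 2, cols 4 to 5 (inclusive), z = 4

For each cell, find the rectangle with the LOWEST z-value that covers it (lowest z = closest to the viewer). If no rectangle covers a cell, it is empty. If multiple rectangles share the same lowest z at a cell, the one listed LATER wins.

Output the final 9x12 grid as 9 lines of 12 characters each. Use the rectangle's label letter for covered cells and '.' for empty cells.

....CC......
....CC......
....CC......
............
............
.......BB...
.AA....BB...
.AA....BB...
.AA....BB...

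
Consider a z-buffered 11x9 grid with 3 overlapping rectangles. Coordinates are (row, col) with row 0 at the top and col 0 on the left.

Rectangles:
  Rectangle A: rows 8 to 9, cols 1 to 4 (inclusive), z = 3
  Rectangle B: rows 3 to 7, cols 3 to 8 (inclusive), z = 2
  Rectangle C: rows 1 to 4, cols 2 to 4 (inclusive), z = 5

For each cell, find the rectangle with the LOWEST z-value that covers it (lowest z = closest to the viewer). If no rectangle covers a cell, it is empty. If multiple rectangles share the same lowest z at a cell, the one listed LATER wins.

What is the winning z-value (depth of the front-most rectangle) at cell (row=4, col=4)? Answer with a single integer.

Answer: 2

Derivation:
Check cell (4,4):
  A: rows 8-9 cols 1-4 -> outside (row miss)
  B: rows 3-7 cols 3-8 z=2 -> covers; best now B (z=2)
  C: rows 1-4 cols 2-4 z=5 -> covers; best now B (z=2)
Winner: B at z=2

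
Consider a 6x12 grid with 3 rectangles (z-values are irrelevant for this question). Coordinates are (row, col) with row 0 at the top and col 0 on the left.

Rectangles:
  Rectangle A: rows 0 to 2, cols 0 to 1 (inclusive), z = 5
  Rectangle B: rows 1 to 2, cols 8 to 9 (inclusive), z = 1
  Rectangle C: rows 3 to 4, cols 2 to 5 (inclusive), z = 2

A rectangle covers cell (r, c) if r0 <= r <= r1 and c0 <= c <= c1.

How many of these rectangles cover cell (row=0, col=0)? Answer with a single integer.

Check cell (0,0):
  A: rows 0-2 cols 0-1 -> covers
  B: rows 1-2 cols 8-9 -> outside (row miss)
  C: rows 3-4 cols 2-5 -> outside (row miss)
Count covering = 1

Answer: 1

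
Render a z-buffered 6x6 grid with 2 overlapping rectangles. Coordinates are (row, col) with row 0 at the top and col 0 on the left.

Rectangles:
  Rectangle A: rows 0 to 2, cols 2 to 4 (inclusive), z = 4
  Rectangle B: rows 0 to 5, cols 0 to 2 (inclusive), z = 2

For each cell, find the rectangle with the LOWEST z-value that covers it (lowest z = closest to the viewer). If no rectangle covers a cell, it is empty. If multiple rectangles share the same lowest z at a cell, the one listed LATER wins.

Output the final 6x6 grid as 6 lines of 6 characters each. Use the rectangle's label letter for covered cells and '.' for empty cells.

BBBAA.
BBBAA.
BBBAA.
BBB...
BBB...
BBB...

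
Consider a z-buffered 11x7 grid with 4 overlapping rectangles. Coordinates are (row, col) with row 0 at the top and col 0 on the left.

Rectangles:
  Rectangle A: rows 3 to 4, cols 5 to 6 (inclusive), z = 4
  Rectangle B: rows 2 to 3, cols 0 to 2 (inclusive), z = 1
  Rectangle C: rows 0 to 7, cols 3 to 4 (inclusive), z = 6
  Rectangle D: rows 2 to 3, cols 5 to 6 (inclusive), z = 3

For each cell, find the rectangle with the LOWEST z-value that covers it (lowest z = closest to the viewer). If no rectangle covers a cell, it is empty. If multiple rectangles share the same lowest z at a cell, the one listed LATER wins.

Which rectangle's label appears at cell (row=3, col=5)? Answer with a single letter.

Check cell (3,5):
  A: rows 3-4 cols 5-6 z=4 -> covers; best now A (z=4)
  B: rows 2-3 cols 0-2 -> outside (col miss)
  C: rows 0-7 cols 3-4 -> outside (col miss)
  D: rows 2-3 cols 5-6 z=3 -> covers; best now D (z=3)
Winner: D at z=3

Answer: D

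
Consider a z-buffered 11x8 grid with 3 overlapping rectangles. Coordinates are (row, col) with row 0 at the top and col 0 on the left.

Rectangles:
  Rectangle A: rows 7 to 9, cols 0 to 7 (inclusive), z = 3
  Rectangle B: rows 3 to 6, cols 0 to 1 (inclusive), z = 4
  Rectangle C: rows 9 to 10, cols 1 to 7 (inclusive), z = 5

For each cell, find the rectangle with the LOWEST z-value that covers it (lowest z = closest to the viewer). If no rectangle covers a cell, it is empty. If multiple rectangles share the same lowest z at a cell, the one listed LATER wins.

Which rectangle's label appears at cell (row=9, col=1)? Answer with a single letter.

Answer: A

Derivation:
Check cell (9,1):
  A: rows 7-9 cols 0-7 z=3 -> covers; best now A (z=3)
  B: rows 3-6 cols 0-1 -> outside (row miss)
  C: rows 9-10 cols 1-7 z=5 -> covers; best now A (z=3)
Winner: A at z=3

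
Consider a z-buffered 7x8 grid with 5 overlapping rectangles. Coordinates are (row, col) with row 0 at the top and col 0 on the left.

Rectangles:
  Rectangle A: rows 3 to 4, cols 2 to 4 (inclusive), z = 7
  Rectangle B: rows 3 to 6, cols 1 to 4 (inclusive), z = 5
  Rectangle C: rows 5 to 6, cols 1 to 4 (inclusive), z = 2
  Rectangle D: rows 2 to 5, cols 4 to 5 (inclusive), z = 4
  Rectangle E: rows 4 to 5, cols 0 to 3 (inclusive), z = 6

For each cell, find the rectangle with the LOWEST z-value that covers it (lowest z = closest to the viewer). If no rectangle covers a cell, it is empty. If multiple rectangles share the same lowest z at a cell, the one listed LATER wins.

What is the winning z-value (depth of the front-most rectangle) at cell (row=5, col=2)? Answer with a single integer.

Check cell (5,2):
  A: rows 3-4 cols 2-4 -> outside (row miss)
  B: rows 3-6 cols 1-4 z=5 -> covers; best now B (z=5)
  C: rows 5-6 cols 1-4 z=2 -> covers; best now C (z=2)
  D: rows 2-5 cols 4-5 -> outside (col miss)
  E: rows 4-5 cols 0-3 z=6 -> covers; best now C (z=2)
Winner: C at z=2

Answer: 2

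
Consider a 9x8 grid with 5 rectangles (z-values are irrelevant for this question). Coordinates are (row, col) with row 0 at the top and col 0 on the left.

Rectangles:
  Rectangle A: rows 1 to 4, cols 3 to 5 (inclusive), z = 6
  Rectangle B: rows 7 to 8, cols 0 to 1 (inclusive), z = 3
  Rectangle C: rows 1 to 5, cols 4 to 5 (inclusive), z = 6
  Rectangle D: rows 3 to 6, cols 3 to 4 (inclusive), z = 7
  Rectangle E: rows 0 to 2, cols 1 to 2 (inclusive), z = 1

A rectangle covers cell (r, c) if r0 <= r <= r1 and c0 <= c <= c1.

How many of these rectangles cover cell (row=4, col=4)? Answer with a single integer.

Answer: 3

Derivation:
Check cell (4,4):
  A: rows 1-4 cols 3-5 -> covers
  B: rows 7-8 cols 0-1 -> outside (row miss)
  C: rows 1-5 cols 4-5 -> covers
  D: rows 3-6 cols 3-4 -> covers
  E: rows 0-2 cols 1-2 -> outside (row miss)
Count covering = 3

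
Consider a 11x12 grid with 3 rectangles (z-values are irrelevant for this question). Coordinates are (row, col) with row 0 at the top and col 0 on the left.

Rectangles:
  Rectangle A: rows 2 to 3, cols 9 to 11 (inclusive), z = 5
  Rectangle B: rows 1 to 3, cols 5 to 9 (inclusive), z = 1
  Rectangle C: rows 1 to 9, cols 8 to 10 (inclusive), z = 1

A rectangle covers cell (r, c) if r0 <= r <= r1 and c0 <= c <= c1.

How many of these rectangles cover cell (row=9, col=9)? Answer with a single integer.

Check cell (9,9):
  A: rows 2-3 cols 9-11 -> outside (row miss)
  B: rows 1-3 cols 5-9 -> outside (row miss)
  C: rows 1-9 cols 8-10 -> covers
Count covering = 1

Answer: 1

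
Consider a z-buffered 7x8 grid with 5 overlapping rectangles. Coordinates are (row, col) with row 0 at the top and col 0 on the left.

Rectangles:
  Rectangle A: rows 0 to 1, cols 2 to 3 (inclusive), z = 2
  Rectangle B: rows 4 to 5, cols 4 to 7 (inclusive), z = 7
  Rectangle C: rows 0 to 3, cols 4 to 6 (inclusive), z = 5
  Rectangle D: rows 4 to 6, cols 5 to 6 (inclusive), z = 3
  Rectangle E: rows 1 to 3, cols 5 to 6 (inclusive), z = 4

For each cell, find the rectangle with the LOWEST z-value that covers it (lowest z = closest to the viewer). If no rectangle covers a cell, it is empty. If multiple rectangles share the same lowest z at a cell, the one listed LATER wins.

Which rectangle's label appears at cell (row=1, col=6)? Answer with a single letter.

Answer: E

Derivation:
Check cell (1,6):
  A: rows 0-1 cols 2-3 -> outside (col miss)
  B: rows 4-5 cols 4-7 -> outside (row miss)
  C: rows 0-3 cols 4-6 z=5 -> covers; best now C (z=5)
  D: rows 4-6 cols 5-6 -> outside (row miss)
  E: rows 1-3 cols 5-6 z=4 -> covers; best now E (z=4)
Winner: E at z=4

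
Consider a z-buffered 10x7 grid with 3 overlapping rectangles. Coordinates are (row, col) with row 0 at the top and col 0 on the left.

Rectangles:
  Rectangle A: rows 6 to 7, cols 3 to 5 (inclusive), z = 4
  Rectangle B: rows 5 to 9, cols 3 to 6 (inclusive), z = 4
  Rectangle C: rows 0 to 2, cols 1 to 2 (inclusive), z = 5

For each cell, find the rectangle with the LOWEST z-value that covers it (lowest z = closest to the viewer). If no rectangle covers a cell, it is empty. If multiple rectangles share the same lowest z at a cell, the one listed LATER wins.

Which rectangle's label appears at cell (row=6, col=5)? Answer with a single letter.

Check cell (6,5):
  A: rows 6-7 cols 3-5 z=4 -> covers; best now A (z=4)
  B: rows 5-9 cols 3-6 z=4 -> covers; best now B (z=4)
  C: rows 0-2 cols 1-2 -> outside (row miss)
Winner: B at z=4

Answer: B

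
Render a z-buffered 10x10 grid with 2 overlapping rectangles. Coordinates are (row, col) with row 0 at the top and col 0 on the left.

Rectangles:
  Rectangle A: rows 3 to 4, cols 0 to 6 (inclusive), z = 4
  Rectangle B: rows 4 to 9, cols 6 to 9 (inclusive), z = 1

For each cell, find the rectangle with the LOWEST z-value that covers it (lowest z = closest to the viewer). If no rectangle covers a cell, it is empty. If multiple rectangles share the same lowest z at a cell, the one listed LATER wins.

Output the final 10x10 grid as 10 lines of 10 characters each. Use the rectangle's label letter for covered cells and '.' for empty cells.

..........
..........
..........
AAAAAAA...
AAAAAABBBB
......BBBB
......BBBB
......BBBB
......BBBB
......BBBB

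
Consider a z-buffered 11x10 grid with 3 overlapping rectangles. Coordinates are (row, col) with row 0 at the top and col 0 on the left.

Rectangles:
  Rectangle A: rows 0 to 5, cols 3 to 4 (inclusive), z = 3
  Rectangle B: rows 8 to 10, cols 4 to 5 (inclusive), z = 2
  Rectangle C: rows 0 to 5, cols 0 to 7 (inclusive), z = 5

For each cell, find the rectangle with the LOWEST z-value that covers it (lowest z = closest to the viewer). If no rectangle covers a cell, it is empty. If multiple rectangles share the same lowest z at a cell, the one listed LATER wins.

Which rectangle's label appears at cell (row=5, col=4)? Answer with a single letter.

Answer: A

Derivation:
Check cell (5,4):
  A: rows 0-5 cols 3-4 z=3 -> covers; best now A (z=3)
  B: rows 8-10 cols 4-5 -> outside (row miss)
  C: rows 0-5 cols 0-7 z=5 -> covers; best now A (z=3)
Winner: A at z=3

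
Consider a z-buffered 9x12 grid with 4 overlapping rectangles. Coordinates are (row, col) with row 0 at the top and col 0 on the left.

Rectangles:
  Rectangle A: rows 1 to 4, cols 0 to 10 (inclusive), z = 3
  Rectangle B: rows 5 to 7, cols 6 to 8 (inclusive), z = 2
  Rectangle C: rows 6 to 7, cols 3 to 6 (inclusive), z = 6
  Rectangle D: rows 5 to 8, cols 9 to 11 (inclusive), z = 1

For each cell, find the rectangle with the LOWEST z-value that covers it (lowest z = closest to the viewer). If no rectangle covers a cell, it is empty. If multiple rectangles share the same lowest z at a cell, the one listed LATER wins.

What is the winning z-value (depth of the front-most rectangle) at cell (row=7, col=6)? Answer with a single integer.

Answer: 2

Derivation:
Check cell (7,6):
  A: rows 1-4 cols 0-10 -> outside (row miss)
  B: rows 5-7 cols 6-8 z=2 -> covers; best now B (z=2)
  C: rows 6-7 cols 3-6 z=6 -> covers; best now B (z=2)
  D: rows 5-8 cols 9-11 -> outside (col miss)
Winner: B at z=2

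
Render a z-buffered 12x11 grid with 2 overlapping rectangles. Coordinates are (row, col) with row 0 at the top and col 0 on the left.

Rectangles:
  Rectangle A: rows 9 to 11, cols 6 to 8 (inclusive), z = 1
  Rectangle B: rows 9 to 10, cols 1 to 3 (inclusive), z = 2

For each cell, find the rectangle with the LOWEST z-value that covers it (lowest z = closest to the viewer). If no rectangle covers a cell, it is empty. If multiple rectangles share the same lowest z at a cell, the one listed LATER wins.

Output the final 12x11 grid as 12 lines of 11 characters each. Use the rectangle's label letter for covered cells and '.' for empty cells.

...........
...........
...........
...........
...........
...........
...........
...........
...........
.BBB..AAA..
.BBB..AAA..
......AAA..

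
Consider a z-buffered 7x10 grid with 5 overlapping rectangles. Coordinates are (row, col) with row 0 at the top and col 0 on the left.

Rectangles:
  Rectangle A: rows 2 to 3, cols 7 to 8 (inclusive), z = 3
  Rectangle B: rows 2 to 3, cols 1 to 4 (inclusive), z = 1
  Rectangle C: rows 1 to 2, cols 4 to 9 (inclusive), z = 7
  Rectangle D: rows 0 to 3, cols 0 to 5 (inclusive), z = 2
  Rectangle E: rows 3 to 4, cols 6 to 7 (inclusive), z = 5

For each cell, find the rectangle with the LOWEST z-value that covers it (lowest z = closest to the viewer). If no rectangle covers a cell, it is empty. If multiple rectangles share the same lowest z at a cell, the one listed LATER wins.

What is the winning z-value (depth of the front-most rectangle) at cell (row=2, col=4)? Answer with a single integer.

Answer: 1

Derivation:
Check cell (2,4):
  A: rows 2-3 cols 7-8 -> outside (col miss)
  B: rows 2-3 cols 1-4 z=1 -> covers; best now B (z=1)
  C: rows 1-2 cols 4-9 z=7 -> covers; best now B (z=1)
  D: rows 0-3 cols 0-5 z=2 -> covers; best now B (z=1)
  E: rows 3-4 cols 6-7 -> outside (row miss)
Winner: B at z=1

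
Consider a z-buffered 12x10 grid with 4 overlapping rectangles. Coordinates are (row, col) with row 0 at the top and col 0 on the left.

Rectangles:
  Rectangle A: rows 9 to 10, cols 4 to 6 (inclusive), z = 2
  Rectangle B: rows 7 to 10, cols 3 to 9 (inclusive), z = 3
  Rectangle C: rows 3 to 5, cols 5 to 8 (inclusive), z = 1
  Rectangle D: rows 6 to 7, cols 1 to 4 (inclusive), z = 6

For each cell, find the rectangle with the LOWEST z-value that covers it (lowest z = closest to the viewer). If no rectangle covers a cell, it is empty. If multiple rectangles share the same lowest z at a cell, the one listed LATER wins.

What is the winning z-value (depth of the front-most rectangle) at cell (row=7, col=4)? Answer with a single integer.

Check cell (7,4):
  A: rows 9-10 cols 4-6 -> outside (row miss)
  B: rows 7-10 cols 3-9 z=3 -> covers; best now B (z=3)
  C: rows 3-5 cols 5-8 -> outside (row miss)
  D: rows 6-7 cols 1-4 z=6 -> covers; best now B (z=3)
Winner: B at z=3

Answer: 3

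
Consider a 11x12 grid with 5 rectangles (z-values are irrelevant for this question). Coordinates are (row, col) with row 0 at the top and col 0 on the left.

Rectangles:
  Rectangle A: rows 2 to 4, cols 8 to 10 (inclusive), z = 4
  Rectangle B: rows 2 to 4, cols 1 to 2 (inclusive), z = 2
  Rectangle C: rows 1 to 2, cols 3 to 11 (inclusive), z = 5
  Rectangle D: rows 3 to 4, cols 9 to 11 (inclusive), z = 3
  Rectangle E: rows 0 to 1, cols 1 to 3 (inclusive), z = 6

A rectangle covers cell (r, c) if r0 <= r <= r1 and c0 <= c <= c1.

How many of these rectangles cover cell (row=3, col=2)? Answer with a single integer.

Answer: 1

Derivation:
Check cell (3,2):
  A: rows 2-4 cols 8-10 -> outside (col miss)
  B: rows 2-4 cols 1-2 -> covers
  C: rows 1-2 cols 3-11 -> outside (row miss)
  D: rows 3-4 cols 9-11 -> outside (col miss)
  E: rows 0-1 cols 1-3 -> outside (row miss)
Count covering = 1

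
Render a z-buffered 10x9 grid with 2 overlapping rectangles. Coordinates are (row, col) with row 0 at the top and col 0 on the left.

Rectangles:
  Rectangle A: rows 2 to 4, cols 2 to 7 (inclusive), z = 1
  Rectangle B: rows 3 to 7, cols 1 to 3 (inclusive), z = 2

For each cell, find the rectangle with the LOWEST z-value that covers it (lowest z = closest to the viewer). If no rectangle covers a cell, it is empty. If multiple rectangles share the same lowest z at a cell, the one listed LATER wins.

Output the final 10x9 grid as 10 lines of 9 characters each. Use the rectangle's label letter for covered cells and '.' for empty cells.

.........
.........
..AAAAAA.
.BAAAAAA.
.BAAAAAA.
.BBB.....
.BBB.....
.BBB.....
.........
.........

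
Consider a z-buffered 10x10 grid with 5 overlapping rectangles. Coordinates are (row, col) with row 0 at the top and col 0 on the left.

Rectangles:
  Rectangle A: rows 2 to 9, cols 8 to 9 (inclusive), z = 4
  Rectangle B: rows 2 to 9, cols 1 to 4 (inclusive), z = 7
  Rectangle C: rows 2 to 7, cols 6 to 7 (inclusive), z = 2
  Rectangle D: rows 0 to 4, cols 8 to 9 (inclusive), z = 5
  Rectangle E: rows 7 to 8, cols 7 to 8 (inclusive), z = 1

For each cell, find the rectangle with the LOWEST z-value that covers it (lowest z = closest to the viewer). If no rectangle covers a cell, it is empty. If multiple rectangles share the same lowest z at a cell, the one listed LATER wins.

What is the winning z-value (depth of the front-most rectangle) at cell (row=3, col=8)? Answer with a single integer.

Check cell (3,8):
  A: rows 2-9 cols 8-9 z=4 -> covers; best now A (z=4)
  B: rows 2-9 cols 1-4 -> outside (col miss)
  C: rows 2-7 cols 6-7 -> outside (col miss)
  D: rows 0-4 cols 8-9 z=5 -> covers; best now A (z=4)
  E: rows 7-8 cols 7-8 -> outside (row miss)
Winner: A at z=4

Answer: 4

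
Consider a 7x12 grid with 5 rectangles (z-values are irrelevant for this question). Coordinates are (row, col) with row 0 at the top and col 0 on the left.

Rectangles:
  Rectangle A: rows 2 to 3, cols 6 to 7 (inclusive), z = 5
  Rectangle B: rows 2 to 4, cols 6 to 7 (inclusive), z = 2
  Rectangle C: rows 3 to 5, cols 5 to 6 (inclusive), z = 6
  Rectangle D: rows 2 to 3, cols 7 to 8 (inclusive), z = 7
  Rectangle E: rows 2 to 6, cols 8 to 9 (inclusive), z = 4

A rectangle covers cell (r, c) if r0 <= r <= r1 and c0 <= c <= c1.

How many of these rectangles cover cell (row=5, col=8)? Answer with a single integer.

Check cell (5,8):
  A: rows 2-3 cols 6-7 -> outside (row miss)
  B: rows 2-4 cols 6-7 -> outside (row miss)
  C: rows 3-5 cols 5-6 -> outside (col miss)
  D: rows 2-3 cols 7-8 -> outside (row miss)
  E: rows 2-6 cols 8-9 -> covers
Count covering = 1

Answer: 1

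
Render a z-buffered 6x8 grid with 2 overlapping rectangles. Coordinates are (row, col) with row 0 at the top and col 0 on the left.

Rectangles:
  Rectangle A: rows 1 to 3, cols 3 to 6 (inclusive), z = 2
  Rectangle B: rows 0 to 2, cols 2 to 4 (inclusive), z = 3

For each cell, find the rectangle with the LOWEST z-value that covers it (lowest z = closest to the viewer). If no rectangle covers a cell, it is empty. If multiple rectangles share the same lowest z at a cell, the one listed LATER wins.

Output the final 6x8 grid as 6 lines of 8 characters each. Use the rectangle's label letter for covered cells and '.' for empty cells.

..BBB...
..BAAAA.
..BAAAA.
...AAAA.
........
........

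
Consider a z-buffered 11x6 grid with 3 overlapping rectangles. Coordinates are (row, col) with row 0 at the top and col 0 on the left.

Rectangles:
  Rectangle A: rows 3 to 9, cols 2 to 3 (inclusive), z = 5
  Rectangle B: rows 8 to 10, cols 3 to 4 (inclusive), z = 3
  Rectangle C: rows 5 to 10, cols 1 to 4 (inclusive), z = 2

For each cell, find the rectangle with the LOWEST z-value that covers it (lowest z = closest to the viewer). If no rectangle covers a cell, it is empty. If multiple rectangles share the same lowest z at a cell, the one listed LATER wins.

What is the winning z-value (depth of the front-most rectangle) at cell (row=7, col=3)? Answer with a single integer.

Answer: 2

Derivation:
Check cell (7,3):
  A: rows 3-9 cols 2-3 z=5 -> covers; best now A (z=5)
  B: rows 8-10 cols 3-4 -> outside (row miss)
  C: rows 5-10 cols 1-4 z=2 -> covers; best now C (z=2)
Winner: C at z=2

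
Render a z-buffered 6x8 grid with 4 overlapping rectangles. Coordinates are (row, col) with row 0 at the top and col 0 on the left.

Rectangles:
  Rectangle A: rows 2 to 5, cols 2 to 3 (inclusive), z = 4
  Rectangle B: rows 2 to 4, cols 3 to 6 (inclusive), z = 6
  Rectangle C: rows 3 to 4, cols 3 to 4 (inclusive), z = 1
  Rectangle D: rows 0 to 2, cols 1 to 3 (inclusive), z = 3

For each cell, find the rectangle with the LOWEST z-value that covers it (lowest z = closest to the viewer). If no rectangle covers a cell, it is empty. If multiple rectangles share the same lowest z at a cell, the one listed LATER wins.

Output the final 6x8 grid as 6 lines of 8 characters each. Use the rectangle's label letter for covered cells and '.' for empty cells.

.DDD....
.DDD....
.DDDBBB.
..ACCBB.
..ACCBB.
..AA....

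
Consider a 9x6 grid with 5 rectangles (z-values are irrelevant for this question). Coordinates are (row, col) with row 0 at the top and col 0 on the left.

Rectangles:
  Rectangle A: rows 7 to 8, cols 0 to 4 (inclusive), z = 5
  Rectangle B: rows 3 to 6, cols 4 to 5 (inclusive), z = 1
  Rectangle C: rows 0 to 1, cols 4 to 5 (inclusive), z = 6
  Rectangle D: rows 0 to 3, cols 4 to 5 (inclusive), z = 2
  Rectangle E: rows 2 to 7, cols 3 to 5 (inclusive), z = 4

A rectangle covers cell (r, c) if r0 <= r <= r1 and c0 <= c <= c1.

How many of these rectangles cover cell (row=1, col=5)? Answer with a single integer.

Check cell (1,5):
  A: rows 7-8 cols 0-4 -> outside (row miss)
  B: rows 3-6 cols 4-5 -> outside (row miss)
  C: rows 0-1 cols 4-5 -> covers
  D: rows 0-3 cols 4-5 -> covers
  E: rows 2-7 cols 3-5 -> outside (row miss)
Count covering = 2

Answer: 2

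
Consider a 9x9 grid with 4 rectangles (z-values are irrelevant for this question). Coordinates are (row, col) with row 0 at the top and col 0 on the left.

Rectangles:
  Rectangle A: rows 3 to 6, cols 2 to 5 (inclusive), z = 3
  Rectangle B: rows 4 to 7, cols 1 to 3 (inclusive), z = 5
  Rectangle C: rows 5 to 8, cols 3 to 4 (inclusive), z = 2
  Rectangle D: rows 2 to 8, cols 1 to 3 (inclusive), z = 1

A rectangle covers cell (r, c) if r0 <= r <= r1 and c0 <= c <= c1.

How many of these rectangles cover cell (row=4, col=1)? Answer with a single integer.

Answer: 2

Derivation:
Check cell (4,1):
  A: rows 3-6 cols 2-5 -> outside (col miss)
  B: rows 4-7 cols 1-3 -> covers
  C: rows 5-8 cols 3-4 -> outside (row miss)
  D: rows 2-8 cols 1-3 -> covers
Count covering = 2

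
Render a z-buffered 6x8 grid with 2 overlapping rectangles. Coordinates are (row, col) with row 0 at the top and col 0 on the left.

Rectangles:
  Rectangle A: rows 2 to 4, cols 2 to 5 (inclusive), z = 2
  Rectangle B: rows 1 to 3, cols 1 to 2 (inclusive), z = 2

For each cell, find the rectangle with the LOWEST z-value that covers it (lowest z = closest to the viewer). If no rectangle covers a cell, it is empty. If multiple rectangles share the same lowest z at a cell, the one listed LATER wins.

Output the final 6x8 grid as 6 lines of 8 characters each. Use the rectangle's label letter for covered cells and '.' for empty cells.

........
.BB.....
.BBAAA..
.BBAAA..
..AAAA..
........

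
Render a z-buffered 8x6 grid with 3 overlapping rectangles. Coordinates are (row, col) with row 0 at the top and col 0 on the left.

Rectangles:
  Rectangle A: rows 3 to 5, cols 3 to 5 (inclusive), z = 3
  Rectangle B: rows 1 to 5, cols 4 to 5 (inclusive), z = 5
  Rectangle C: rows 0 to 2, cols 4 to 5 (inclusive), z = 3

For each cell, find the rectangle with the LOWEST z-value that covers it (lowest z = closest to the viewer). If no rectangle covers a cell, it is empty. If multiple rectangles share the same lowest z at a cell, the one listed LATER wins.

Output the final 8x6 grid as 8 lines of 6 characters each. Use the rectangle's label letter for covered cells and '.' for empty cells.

....CC
....CC
....CC
...AAA
...AAA
...AAA
......
......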